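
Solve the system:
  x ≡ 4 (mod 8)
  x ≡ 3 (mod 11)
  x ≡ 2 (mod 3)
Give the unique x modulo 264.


Moduli 8, 11, 3 are pairwise coprime; by CRT there is a unique solution modulo M = 8 · 11 · 3 = 264.
Solve pairwise, accumulating the modulus:
  Start with x ≡ 4 (mod 8).
  Combine with x ≡ 3 (mod 11): since gcd(8, 11) = 1, we get a unique residue mod 88.
    Write x = 4 + 8·t and substitute into x ≡ 3 (mod 11): 8·t ≡ 3 − 4 = -1 (mod 11).
    Reduce coefficients mod 11: 8·t ≡ 10 (mod 11).
    The inverse of 8 mod 11 is 7 (since 8·7 = 56 = 5·11 + 1), so t ≡ 7·10 = 70 ≡ 4 (mod 11).
    Then x = 4 + 8·4 = 36, valid modulo lcm(8, 11) = 88: x ≡ 36 (mod 88).
  Combine with x ≡ 2 (mod 3): since gcd(88, 3) = 1, we get a unique residue mod 264.
    Write x = 36 + 88·t and substitute into x ≡ 2 (mod 3): 88·t ≡ 2 − 36 = -34 (mod 3).
    Reduce coefficients mod 3: 1·t ≡ 2 (mod 3).
    So t ≡ 2 (mod 3).
    Then x = 36 + 88·2 = 212, valid modulo lcm(88, 3) = 264: x ≡ 212 (mod 264).
Verify: 212 mod 8 = 4 ✓, 212 mod 11 = 3 ✓, 212 mod 3 = 2 ✓.

x ≡ 212 (mod 264).


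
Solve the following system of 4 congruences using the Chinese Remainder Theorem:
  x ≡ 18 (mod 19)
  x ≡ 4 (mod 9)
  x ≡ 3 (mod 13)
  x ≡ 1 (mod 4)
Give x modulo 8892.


Product of moduli M = 19 · 9 · 13 · 4 = 8892.
Merge one congruence at a time:
  Start: x ≡ 18 (mod 19).
  Combine with x ≡ 4 (mod 9); new modulus lcm = 171.
    Write x = 18 + 19·t and substitute into x ≡ 4 (mod 9): 19·t ≡ 4 − 18 = -14 (mod 9).
    Reduce coefficients mod 9: 1·t ≡ 4 (mod 9).
    So t ≡ 4 (mod 9).
    Then x = 18 + 19·4 = 94, valid modulo lcm(19, 9) = 171: x ≡ 94 (mod 171).
  Combine with x ≡ 3 (mod 13); new modulus lcm = 2223.
    Write x = 94 + 171·t and substitute into x ≡ 3 (mod 13): 171·t ≡ 3 − 94 = -91 (mod 13).
    Reduce coefficients mod 13: 2·t ≡ 0 (mod 13).
    The inverse of 2 mod 13 is 7 (since 2·7 = 14 = 1·13 + 1), so t ≡ 7·0 = 0 ≡ 0 (mod 13).
    Then x = 94 + 171·0 = 94, valid modulo lcm(171, 13) = 2223: x ≡ 94 (mod 2223).
  Combine with x ≡ 1 (mod 4); new modulus lcm = 8892.
    Write x = 94 + 2223·t and substitute into x ≡ 1 (mod 4): 2223·t ≡ 1 − 94 = -93 (mod 4).
    Reduce coefficients mod 4: 3·t ≡ 3 (mod 4).
    The inverse of 3 mod 4 is 3 (since 3·3 = 9 = 2·4 + 1), so t ≡ 3·3 = 9 ≡ 1 (mod 4).
    Then x = 94 + 2223·1 = 2317, valid modulo lcm(2223, 4) = 8892: x ≡ 2317 (mod 8892).
Verify against each original: 2317 mod 19 = 18, 2317 mod 9 = 4, 2317 mod 13 = 3, 2317 mod 4 = 1.

x ≡ 2317 (mod 8892).


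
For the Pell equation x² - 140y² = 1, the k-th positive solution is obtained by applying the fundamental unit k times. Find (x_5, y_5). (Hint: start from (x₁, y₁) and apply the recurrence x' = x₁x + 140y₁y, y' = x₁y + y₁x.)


Step 1: Find the fundamental solution (x₁, y₁) of x² - 140y² = 1.
  Expand √140 as a continued fraction. a₀ = ⌊√140⌋ = 11; iterate m_{k+1} = d_k·a_k − m_k, d_{k+1} = (140 − m_{k+1}²)/d_k, a_{k+1} = ⌊(a₀ + m_{k+1})/d_{k+1}⌋ (starting m₀ = 0, d₀ = 1), with convergents p_k = a_k·p_{k-1} + p_{k-2}, q_k = a_k·q_{k-1} + q_{k-2} (p₋₁ = 1, q₋₁ = 0):
  k = 0: a₀ = 11; p₀/q₀ = 11/1; p₀² − 140·q₀² = 121 − 140 = -19.
  k = 1: m = 11, d = 19, a = ⌊(11 + 11)/19⌋ = 1; p/q = (1·11 + 1)/(1·1 + 0) = 12/1; p² − 140·q² = 144 − 140 = 4.
  k = 2: m = 8, d = 4, a = ⌊(11 + 8)/4⌋ = 4; p/q = (4·12 + 11)/(4·1 + 1) = 59/5; p² − 140·q² = 3481 − 3500 = -19.
  k = 3: m = 8, d = 19, a = ⌊(11 + 8)/19⌋ = 1; p/q = (1·59 + 12)/(1·5 + 1) = 71/6; p² − 140·q² = 5041 − 5040 = 1.
  The first convergent with p² − 140·q² = 1 gives the fundamental solution (x₁, y₁) = (71, 6).
Step 2: Apply the recurrence (x_{n+1}, y_{n+1}) = (x₁x_n + 140y₁y_n, x₁y_n + y₁x_n) repeatedly.
  From (x_1, y_1) = (71, 6): x_2 = 71·71 + 140·6·6 = 10081; y_2 = 71·6 + 6·71 = 852.
  From (x_2, y_2) = (10081, 852): x_3 = 71·10081 + 140·6·852 = 1431431; y_3 = 71·852 + 6·10081 = 120978.
  From (x_3, y_3) = (1431431, 120978): x_4 = 71·1431431 + 140·6·120978 = 203253121; y_4 = 71·120978 + 6·1431431 = 17178024.
  From (x_4, y_4) = (203253121, 17178024): x_5 = 71·203253121 + 140·6·17178024 = 28860511751; y_5 = 71·17178024 + 6·203253121 = 2439158430.
Step 3: Verify x_5² - 140·y_5² = 832929138529609086001 - 832929138529609086000 = 1 (should be 1). ✓

(x_1, y_1) = (71, 6); (x_5, y_5) = (28860511751, 2439158430).


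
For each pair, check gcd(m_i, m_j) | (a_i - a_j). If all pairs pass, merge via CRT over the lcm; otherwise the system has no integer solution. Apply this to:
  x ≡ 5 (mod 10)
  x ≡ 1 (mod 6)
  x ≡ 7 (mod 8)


Moduli 10, 6, 8 are not pairwise coprime, so CRT works modulo lcm(m_i) when all pairwise compatibility conditions hold.
Pairwise compatibility: gcd(m_i, m_j) must divide a_i - a_j for every pair.
Merge one congruence at a time:
  Start: x ≡ 5 (mod 10).
  Combine with x ≡ 1 (mod 6): gcd(10, 6) = 2; 1 - 5 = -4, which IS divisible by 2, so compatible.
    Write x = 5 + 10·t and substitute into x ≡ 1 (mod 6): 10·t ≡ 1 − 5 = -4 (mod 6).
    Divide the congruence (and modulus) by g = 2: 5·t ≡ -2 (mod 3).
    Reduce coefficients mod 3: 2·t ≡ 1 (mod 3).
    The inverse of 2 mod 3 is 2 (since 2·2 = 4 = 1·3 + 1), so t ≡ 2·1 = 2 ≡ 2 (mod 3).
    Then x = 5 + 10·2 = 25, valid modulo lcm(10, 6) = 30: x ≡ 25 (mod 30).
  Combine with x ≡ 7 (mod 8): gcd(30, 8) = 2; 7 - 25 = -18, which IS divisible by 2, so compatible.
    Write x = 25 + 30·t and substitute into x ≡ 7 (mod 8): 30·t ≡ 7 − 25 = -18 (mod 8).
    Divide the congruence (and modulus) by g = 2: 15·t ≡ -9 (mod 4).
    Reduce coefficients mod 4: 3·t ≡ 3 (mod 4).
    The inverse of 3 mod 4 is 3 (since 3·3 = 9 = 2·4 + 1), so t ≡ 3·3 = 9 ≡ 1 (mod 4).
    Then x = 25 + 30·1 = 55, valid modulo lcm(30, 8) = 120: x ≡ 55 (mod 120).
Verify: 55 mod 10 = 5, 55 mod 6 = 1, 55 mod 8 = 7.

x ≡ 55 (mod 120).


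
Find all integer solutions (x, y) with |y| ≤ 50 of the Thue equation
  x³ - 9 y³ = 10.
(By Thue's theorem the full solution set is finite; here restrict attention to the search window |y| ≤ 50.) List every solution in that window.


The equation is x³ - 9y³ = 10. For fixed y, x³ = 9·y³ + 10, so a solution requires the RHS to be a perfect cube.
Strategy: iterate y from -50 to 50, compute RHS = 9·y³ + 10, and check whether it is a (positive or negative) perfect cube.
Check small values of y:
  y = 0: RHS = 10 is not a perfect cube.
  y = 1: RHS = 19 is not a perfect cube.
  y = -1: RHS = 1 = (1)³ ⇒ x = 1 works.
  y = 2: RHS = 82 is not a perfect cube.
  y = -2: RHS = -62 is not a perfect cube.
  y = 3: RHS = 253 is not a perfect cube.
  y = -3: RHS = -233 is not a perfect cube.
Continuing the search up to |y| = 50 finds no further solutions beyond those listed.
Collected solutions: (1, -1).

Solutions (with |y| ≤ 50): (1, -1).


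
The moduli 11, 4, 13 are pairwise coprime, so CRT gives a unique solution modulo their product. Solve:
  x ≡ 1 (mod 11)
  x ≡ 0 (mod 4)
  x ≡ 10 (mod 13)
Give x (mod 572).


Moduli 11, 4, 13 are pairwise coprime; by CRT there is a unique solution modulo M = 11 · 4 · 13 = 572.
Solve pairwise, accumulating the modulus:
  Start with x ≡ 1 (mod 11).
  Combine with x ≡ 0 (mod 4): since gcd(11, 4) = 1, we get a unique residue mod 44.
    Write x = 1 + 11·t and substitute into x ≡ 0 (mod 4): 11·t ≡ 0 − 1 = -1 (mod 4).
    Reduce coefficients mod 4: 3·t ≡ 3 (mod 4).
    The inverse of 3 mod 4 is 3 (since 3·3 = 9 = 2·4 + 1), so t ≡ 3·3 = 9 ≡ 1 (mod 4).
    Then x = 1 + 11·1 = 12, valid modulo lcm(11, 4) = 44: x ≡ 12 (mod 44).
  Combine with x ≡ 10 (mod 13): since gcd(44, 13) = 1, we get a unique residue mod 572.
    Write x = 12 + 44·t and substitute into x ≡ 10 (mod 13): 44·t ≡ 10 − 12 = -2 (mod 13).
    Reduce coefficients mod 13: 5·t ≡ 11 (mod 13).
    The inverse of 5 mod 13 is 8 (since 5·8 = 40 = 3·13 + 1), so t ≡ 8·11 = 88 ≡ 10 (mod 13).
    Then x = 12 + 44·10 = 452, valid modulo lcm(44, 13) = 572: x ≡ 452 (mod 572).
Verify: 452 mod 11 = 1 ✓, 452 mod 4 = 0 ✓, 452 mod 13 = 10 ✓.

x ≡ 452 (mod 572).


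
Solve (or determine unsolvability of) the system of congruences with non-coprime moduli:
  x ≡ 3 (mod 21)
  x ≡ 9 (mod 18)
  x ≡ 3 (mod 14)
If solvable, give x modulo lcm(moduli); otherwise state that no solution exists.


Moduli 21, 18, 14 are not pairwise coprime, so CRT works modulo lcm(m_i) when all pairwise compatibility conditions hold.
Pairwise compatibility: gcd(m_i, m_j) must divide a_i - a_j for every pair.
Merge one congruence at a time:
  Start: x ≡ 3 (mod 21).
  Combine with x ≡ 9 (mod 18): gcd(21, 18) = 3; 9 - 3 = 6, which IS divisible by 3, so compatible.
    Write x = 3 + 21·t and substitute into x ≡ 9 (mod 18): 21·t ≡ 9 − 3 = 6 (mod 18).
    Divide the congruence (and modulus) by g = 3: 7·t ≡ 2 (mod 6).
    Reduce coefficients mod 6: 1·t ≡ 2 (mod 6).
    So t ≡ 2 (mod 6).
    Then x = 3 + 21·2 = 45, valid modulo lcm(21, 18) = 126: x ≡ 45 (mod 126).
  Combine with x ≡ 3 (mod 14): gcd(126, 14) = 14; 3 - 45 = -42, which IS divisible by 14, so compatible.
    Write x = 45 + 126·t and substitute into x ≡ 3 (mod 14): 126·t ≡ 3 − 45 = -42 (mod 14).
    Divide the congruence (and modulus) by g = 14: 9·t ≡ -3 (mod 1).
    Modulo 1 every t works; take t = 0.
    Then x = 45 + 126·0 = 45, valid modulo lcm(126, 14) = 126: x ≡ 45 (mod 126).
Verify: 45 mod 21 = 3, 45 mod 18 = 9, 45 mod 14 = 3.

x ≡ 45 (mod 126).


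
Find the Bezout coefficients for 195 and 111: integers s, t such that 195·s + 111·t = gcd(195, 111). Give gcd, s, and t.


Euclidean algorithm on (195, 111) — divide until remainder is 0:
  195 = 1 · 111 + 84
  111 = 1 · 84 + 27
  84 = 3 · 27 + 3
  27 = 9 · 3 + 0
gcd(195, 111) = 3.
Track Bezout coefficients alongside the remainders: start with r₀ = 195 = a·1 + b·0 (s = 1, t = 0) and r₁ = 111 = a·0 + b·1 (s = 0, t = 1); each new remainder r_{k+1} = r_{k-1} − q_k·r_k inherits s_{k+1} = s_{k-1} − q_k·s_k, t_{k+1} = t_{k-1} − q_k·t_k, so r_k = a·s_k + b·t_k at every step:
  q = 1: r = 84, s = 1 − 1·0 = 1, t = 0 − 1·1 = -1  (check: 195·1 + 111·(-1) = 84)
  q = 1: r = 27, s = 0 − 1·1 = -1, t = 1 − 1·(-1) = 2  (check: 195·(-1) + 111·2 = 27)
  q = 3: r = 3, s = 1 − 3·(-1) = 4, t = -1 − 3·2 = -7  (check: 195·4 + 111·(-7) = 3)
The row with r = 3 (the gcd) gives the Bezout coefficients s = 4, t = -7.
Result: 195 · (4) + 111 · (-7) = 3.

gcd(195, 111) = 3; s = 4, t = -7 (check: 195·4 + 111·(-7) = 3).


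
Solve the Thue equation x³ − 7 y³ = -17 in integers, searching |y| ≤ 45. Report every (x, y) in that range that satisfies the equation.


The equation is x³ - 7y³ = -17. For fixed y, x³ = 7·y³ − 17, so a solution requires the RHS to be a perfect cube.
Strategy: iterate y from -45 to 45, compute RHS = 7·y³ − 17, and check whether it is a (positive or negative) perfect cube.
Check small values of y:
  y = 0: RHS = -17 is not a perfect cube.
  y = 1: RHS = -10 is not a perfect cube.
  y = -1: RHS = -24 is not a perfect cube.
  y = 2: RHS = 39 is not a perfect cube.
  y = -2: RHS = -73 is not a perfect cube.
  y = 3: RHS = 172 is not a perfect cube.
  y = -3: RHS = -206 is not a perfect cube.
Continuing the search up to |y| = 45 finds no solutions either.
No (x, y) in the scanned range satisfies the equation.

No integer solutions with |y| ≤ 45.


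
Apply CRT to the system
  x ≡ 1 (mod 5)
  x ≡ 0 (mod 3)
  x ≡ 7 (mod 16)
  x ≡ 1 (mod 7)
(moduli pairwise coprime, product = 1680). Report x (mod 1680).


Product of moduli M = 5 · 3 · 16 · 7 = 1680.
Merge one congruence at a time:
  Start: x ≡ 1 (mod 5).
  Combine with x ≡ 0 (mod 3); new modulus lcm = 15.
    Write x = 1 + 5·t and substitute into x ≡ 0 (mod 3): 5·t ≡ 0 − 1 = -1 (mod 3).
    Reduce coefficients mod 3: 2·t ≡ 2 (mod 3).
    The inverse of 2 mod 3 is 2 (since 2·2 = 4 = 1·3 + 1), so t ≡ 2·2 = 4 ≡ 1 (mod 3).
    Then x = 1 + 5·1 = 6, valid modulo lcm(5, 3) = 15: x ≡ 6 (mod 15).
  Combine with x ≡ 7 (mod 16); new modulus lcm = 240.
    Write x = 6 + 15·t and substitute into x ≡ 7 (mod 16): 15·t ≡ 7 − 6 = 1 (mod 16).
    The inverse of 15 mod 16 is 15 (since 15·15 = 225 = 14·16 + 1), so t ≡ 15·1 = 15 ≡ 15 (mod 16).
    Then x = 6 + 15·15 = 231, valid modulo lcm(15, 16) = 240: x ≡ 231 (mod 240).
  Combine with x ≡ 1 (mod 7); new modulus lcm = 1680.
    Write x = 231 + 240·t and substitute into x ≡ 1 (mod 7): 240·t ≡ 1 − 231 = -230 (mod 7).
    Reduce coefficients mod 7: 2·t ≡ 1 (mod 7).
    The inverse of 2 mod 7 is 4 (since 2·4 = 8 = 1·7 + 1), so t ≡ 4·1 = 4 ≡ 4 (mod 7).
    Then x = 231 + 240·4 = 1191, valid modulo lcm(240, 7) = 1680: x ≡ 1191 (mod 1680).
Verify against each original: 1191 mod 5 = 1, 1191 mod 3 = 0, 1191 mod 16 = 7, 1191 mod 7 = 1.

x ≡ 1191 (mod 1680).


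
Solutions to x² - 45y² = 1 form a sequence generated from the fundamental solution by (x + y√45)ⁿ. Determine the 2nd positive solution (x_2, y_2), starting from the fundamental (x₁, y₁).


Step 1: Find the fundamental solution (x₁, y₁) of x² - 45y² = 1.
  Expand √45 as a continued fraction. a₀ = ⌊√45⌋ = 6; iterate m_{k+1} = d_k·a_k − m_k, d_{k+1} = (45 − m_{k+1}²)/d_k, a_{k+1} = ⌊(a₀ + m_{k+1})/d_{k+1}⌋ (starting m₀ = 0, d₀ = 1), with convergents p_k = a_k·p_{k-1} + p_{k-2}, q_k = a_k·q_{k-1} + q_{k-2} (p₋₁ = 1, q₋₁ = 0):
  k = 0: a₀ = 6; p₀/q₀ = 6/1; p₀² − 45·q₀² = 36 − 45 = -9.
  k = 1: m = 6, d = 9, a = ⌊(6 + 6)/9⌋ = 1; p/q = (1·6 + 1)/(1·1 + 0) = 7/1; p² − 45·q² = 49 − 45 = 4.
  k = 2: m = 3, d = 4, a = ⌊(6 + 3)/4⌋ = 2; p/q = (2·7 + 6)/(2·1 + 1) = 20/3; p² − 45·q² = 400 − 405 = -5.
  k = 3: m = 5, d = 5, a = ⌊(6 + 5)/5⌋ = 2; p/q = (2·20 + 7)/(2·3 + 1) = 47/7; p² − 45·q² = 2209 − 2205 = 4.
  k = 4: m = 5, d = 4, a = ⌊(6 + 5)/4⌋ = 2; p/q = (2·47 + 20)/(2·7 + 3) = 114/17; p² − 45·q² = 12996 − 13005 = -9.
  k = 5: m = 3, d = 9, a = ⌊(6 + 3)/9⌋ = 1; p/q = (1·114 + 47)/(1·17 + 7) = 161/24; p² − 45·q² = 25921 − 25920 = 1.
  The first convergent with p² − 45·q² = 1 gives the fundamental solution (x₁, y₁) = (161, 24).
Step 2: Apply the recurrence (x_{n+1}, y_{n+1}) = (x₁x_n + 45y₁y_n, x₁y_n + y₁x_n) repeatedly.
  From (x_1, y_1) = (161, 24): x_2 = 161·161 + 45·24·24 = 51841; y_2 = 161·24 + 24·161 = 7728.
Step 3: Verify x_2² - 45·y_2² = 2687489281 - 2687489280 = 1 (should be 1). ✓

(x_1, y_1) = (161, 24); (x_2, y_2) = (51841, 7728).


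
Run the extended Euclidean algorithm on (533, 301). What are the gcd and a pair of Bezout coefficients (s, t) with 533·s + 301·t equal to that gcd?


Euclidean algorithm on (533, 301) — divide until remainder is 0:
  533 = 1 · 301 + 232
  301 = 1 · 232 + 69
  232 = 3 · 69 + 25
  69 = 2 · 25 + 19
  25 = 1 · 19 + 6
  19 = 3 · 6 + 1
  6 = 6 · 1 + 0
gcd(533, 301) = 1.
Track Bezout coefficients alongside the remainders: start with r₀ = 533 = a·1 + b·0 (s = 1, t = 0) and r₁ = 301 = a·0 + b·1 (s = 0, t = 1); each new remainder r_{k+1} = r_{k-1} − q_k·r_k inherits s_{k+1} = s_{k-1} − q_k·s_k, t_{k+1} = t_{k-1} − q_k·t_k, so r_k = a·s_k + b·t_k at every step:
  q = 1: r = 232, s = 1 − 1·0 = 1, t = 0 − 1·1 = -1  (check: 533·1 + 301·(-1) = 232)
  q = 1: r = 69, s = 0 − 1·1 = -1, t = 1 − 1·(-1) = 2  (check: 533·(-1) + 301·2 = 69)
  q = 3: r = 25, s = 1 − 3·(-1) = 4, t = -1 − 3·2 = -7  (check: 533·4 + 301·(-7) = 25)
  q = 2: r = 19, s = -1 − 2·4 = -9, t = 2 − 2·(-7) = 16  (check: 533·(-9) + 301·16 = 19)
  q = 1: r = 6, s = 4 − 1·(-9) = 13, t = -7 − 1·16 = -23  (check: 533·13 + 301·(-23) = 6)
  q = 3: r = 1, s = -9 − 3·13 = -48, t = 16 − 3·(-23) = 85  (check: 533·(-48) + 301·85 = 1)
The row with r = 1 (the gcd) gives the Bezout coefficients s = -48, t = 85.
Result: 533 · (-48) + 301 · (85) = 1.

gcd(533, 301) = 1; s = -48, t = 85 (check: 533·(-48) + 301·85 = 1).


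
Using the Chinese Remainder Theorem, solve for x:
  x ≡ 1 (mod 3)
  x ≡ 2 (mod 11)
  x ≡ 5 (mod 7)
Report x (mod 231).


Moduli 3, 11, 7 are pairwise coprime; by CRT there is a unique solution modulo M = 3 · 11 · 7 = 231.
Solve pairwise, accumulating the modulus:
  Start with x ≡ 1 (mod 3).
  Combine with x ≡ 2 (mod 11): since gcd(3, 11) = 1, we get a unique residue mod 33.
    Write x = 1 + 3·t and substitute into x ≡ 2 (mod 11): 3·t ≡ 2 − 1 = 1 (mod 11).
    The inverse of 3 mod 11 is 4 (since 3·4 = 12 = 1·11 + 1), so t ≡ 4·1 = 4 ≡ 4 (mod 11).
    Then x = 1 + 3·4 = 13, valid modulo lcm(3, 11) = 33: x ≡ 13 (mod 33).
  Combine with x ≡ 5 (mod 7): since gcd(33, 7) = 1, we get a unique residue mod 231.
    Write x = 13 + 33·t and substitute into x ≡ 5 (mod 7): 33·t ≡ 5 − 13 = -8 (mod 7).
    Reduce coefficients mod 7: 5·t ≡ 6 (mod 7).
    The inverse of 5 mod 7 is 3 (since 5·3 = 15 = 2·7 + 1), so t ≡ 3·6 = 18 ≡ 4 (mod 7).
    Then x = 13 + 33·4 = 145, valid modulo lcm(33, 7) = 231: x ≡ 145 (mod 231).
Verify: 145 mod 3 = 1 ✓, 145 mod 11 = 2 ✓, 145 mod 7 = 5 ✓.

x ≡ 145 (mod 231).


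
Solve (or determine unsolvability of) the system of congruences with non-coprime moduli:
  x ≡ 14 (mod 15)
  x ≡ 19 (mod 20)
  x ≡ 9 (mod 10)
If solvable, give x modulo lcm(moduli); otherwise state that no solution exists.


Moduli 15, 20, 10 are not pairwise coprime, so CRT works modulo lcm(m_i) when all pairwise compatibility conditions hold.
Pairwise compatibility: gcd(m_i, m_j) must divide a_i - a_j for every pair.
Merge one congruence at a time:
  Start: x ≡ 14 (mod 15).
  Combine with x ≡ 19 (mod 20): gcd(15, 20) = 5; 19 - 14 = 5, which IS divisible by 5, so compatible.
    Write x = 14 + 15·t and substitute into x ≡ 19 (mod 20): 15·t ≡ 19 − 14 = 5 (mod 20).
    Divide the congruence (and modulus) by g = 5: 3·t ≡ 1 (mod 4).
    The inverse of 3 mod 4 is 3 (since 3·3 = 9 = 2·4 + 1), so t ≡ 3·1 = 3 ≡ 3 (mod 4).
    Then x = 14 + 15·3 = 59, valid modulo lcm(15, 20) = 60: x ≡ 59 (mod 60).
  Combine with x ≡ 9 (mod 10): gcd(60, 10) = 10; 9 - 59 = -50, which IS divisible by 10, so compatible.
    Write x = 59 + 60·t and substitute into x ≡ 9 (mod 10): 60·t ≡ 9 − 59 = -50 (mod 10).
    Divide the congruence (and modulus) by g = 10: 6·t ≡ -5 (mod 1).
    Modulo 1 every t works; take t = 0.
    Then x = 59 + 60·0 = 59, valid modulo lcm(60, 10) = 60: x ≡ 59 (mod 60).
Verify: 59 mod 15 = 14, 59 mod 20 = 19, 59 mod 10 = 9.

x ≡ 59 (mod 60).


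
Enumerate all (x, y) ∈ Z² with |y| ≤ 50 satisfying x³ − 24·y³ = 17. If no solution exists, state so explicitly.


The equation is x³ - 24y³ = 17. For fixed y, x³ = 24·y³ + 17, so a solution requires the RHS to be a perfect cube.
Strategy: iterate y from -50 to 50, compute RHS = 24·y³ + 17, and check whether it is a (positive or negative) perfect cube.
Check small values of y:
  y = 0: RHS = 17 is not a perfect cube.
  y = 1: RHS = 41 is not a perfect cube.
  y = -1: RHS = -7 is not a perfect cube.
  y = 2: RHS = 209 is not a perfect cube.
  y = -2: RHS = -175 is not a perfect cube.
  y = 3: RHS = 665 is not a perfect cube.
  y = -3: RHS = -631 is not a perfect cube.
Continuing the search up to |y| = 50 finds no solutions either.
No (x, y) in the scanned range satisfies the equation.

No integer solutions with |y| ≤ 50.


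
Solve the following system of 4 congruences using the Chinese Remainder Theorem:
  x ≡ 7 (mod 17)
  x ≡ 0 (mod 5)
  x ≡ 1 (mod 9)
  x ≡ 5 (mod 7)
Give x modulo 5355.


Product of moduli M = 17 · 5 · 9 · 7 = 5355.
Merge one congruence at a time:
  Start: x ≡ 7 (mod 17).
  Combine with x ≡ 0 (mod 5); new modulus lcm = 85.
    Write x = 7 + 17·t and substitute into x ≡ 0 (mod 5): 17·t ≡ 0 − 7 = -7 (mod 5).
    Reduce coefficients mod 5: 2·t ≡ 3 (mod 5).
    The inverse of 2 mod 5 is 3 (since 2·3 = 6 = 1·5 + 1), so t ≡ 3·3 = 9 ≡ 4 (mod 5).
    Then x = 7 + 17·4 = 75, valid modulo lcm(17, 5) = 85: x ≡ 75 (mod 85).
  Combine with x ≡ 1 (mod 9); new modulus lcm = 765.
    Write x = 75 + 85·t and substitute into x ≡ 1 (mod 9): 85·t ≡ 1 − 75 = -74 (mod 9).
    Reduce coefficients mod 9: 4·t ≡ 7 (mod 9).
    The inverse of 4 mod 9 is 7 (since 4·7 = 28 = 3·9 + 1), so t ≡ 7·7 = 49 ≡ 4 (mod 9).
    Then x = 75 + 85·4 = 415, valid modulo lcm(85, 9) = 765: x ≡ 415 (mod 765).
  Combine with x ≡ 5 (mod 7); new modulus lcm = 5355.
    Write x = 415 + 765·t and substitute into x ≡ 5 (mod 7): 765·t ≡ 5 − 415 = -410 (mod 7).
    Reduce coefficients mod 7: 2·t ≡ 3 (mod 7).
    The inverse of 2 mod 7 is 4 (since 2·4 = 8 = 1·7 + 1), so t ≡ 4·3 = 12 ≡ 5 (mod 7).
    Then x = 415 + 765·5 = 4240, valid modulo lcm(765, 7) = 5355: x ≡ 4240 (mod 5355).
Verify against each original: 4240 mod 17 = 7, 4240 mod 5 = 0, 4240 mod 9 = 1, 4240 mod 7 = 5.

x ≡ 4240 (mod 5355).


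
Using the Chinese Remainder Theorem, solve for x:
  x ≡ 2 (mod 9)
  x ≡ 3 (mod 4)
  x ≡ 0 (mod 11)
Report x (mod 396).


Moduli 9, 4, 11 are pairwise coprime; by CRT there is a unique solution modulo M = 9 · 4 · 11 = 396.
Solve pairwise, accumulating the modulus:
  Start with x ≡ 2 (mod 9).
  Combine with x ≡ 3 (mod 4): since gcd(9, 4) = 1, we get a unique residue mod 36.
    Write x = 2 + 9·t and substitute into x ≡ 3 (mod 4): 9·t ≡ 3 − 2 = 1 (mod 4).
    Reduce coefficients mod 4: 1·t ≡ 1 (mod 4).
    So t ≡ 1 (mod 4).
    Then x = 2 + 9·1 = 11, valid modulo lcm(9, 4) = 36: x ≡ 11 (mod 36).
  Combine with x ≡ 0 (mod 11): since gcd(36, 11) = 1, we get a unique residue mod 396.
    Write x = 11 + 36·t and substitute into x ≡ 0 (mod 11): 36·t ≡ 0 − 11 = -11 (mod 11).
    Reduce coefficients mod 11: 3·t ≡ 0 (mod 11).
    The inverse of 3 mod 11 is 4 (since 3·4 = 12 = 1·11 + 1), so t ≡ 4·0 = 0 ≡ 0 (mod 11).
    Then x = 11 + 36·0 = 11, valid modulo lcm(36, 11) = 396: x ≡ 11 (mod 396).
Verify: 11 mod 9 = 2 ✓, 11 mod 4 = 3 ✓, 11 mod 11 = 0 ✓.

x ≡ 11 (mod 396).


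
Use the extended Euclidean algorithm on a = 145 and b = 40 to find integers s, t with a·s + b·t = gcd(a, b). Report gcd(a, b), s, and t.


Euclidean algorithm on (145, 40) — divide until remainder is 0:
  145 = 3 · 40 + 25
  40 = 1 · 25 + 15
  25 = 1 · 15 + 10
  15 = 1 · 10 + 5
  10 = 2 · 5 + 0
gcd(145, 40) = 5.
Track Bezout coefficients alongside the remainders: start with r₀ = 145 = a·1 + b·0 (s = 1, t = 0) and r₁ = 40 = a·0 + b·1 (s = 0, t = 1); each new remainder r_{k+1} = r_{k-1} − q_k·r_k inherits s_{k+1} = s_{k-1} − q_k·s_k, t_{k+1} = t_{k-1} − q_k·t_k, so r_k = a·s_k + b·t_k at every step:
  q = 3: r = 25, s = 1 − 3·0 = 1, t = 0 − 3·1 = -3  (check: 145·1 + 40·(-3) = 25)
  q = 1: r = 15, s = 0 − 1·1 = -1, t = 1 − 1·(-3) = 4  (check: 145·(-1) + 40·4 = 15)
  q = 1: r = 10, s = 1 − 1·(-1) = 2, t = -3 − 1·4 = -7  (check: 145·2 + 40·(-7) = 10)
  q = 1: r = 5, s = -1 − 1·2 = -3, t = 4 − 1·(-7) = 11  (check: 145·(-3) + 40·11 = 5)
The row with r = 5 (the gcd) gives the Bezout coefficients s = -3, t = 11.
Result: 145 · (-3) + 40 · (11) = 5.

gcd(145, 40) = 5; s = -3, t = 11 (check: 145·(-3) + 40·11 = 5).


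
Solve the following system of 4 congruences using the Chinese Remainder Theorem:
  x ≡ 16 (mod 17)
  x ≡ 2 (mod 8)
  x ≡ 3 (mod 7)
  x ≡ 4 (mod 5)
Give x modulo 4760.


Product of moduli M = 17 · 8 · 7 · 5 = 4760.
Merge one congruence at a time:
  Start: x ≡ 16 (mod 17).
  Combine with x ≡ 2 (mod 8); new modulus lcm = 136.
    Write x = 16 + 17·t and substitute into x ≡ 2 (mod 8): 17·t ≡ 2 − 16 = -14 (mod 8).
    Reduce coefficients mod 8: 1·t ≡ 2 (mod 8).
    So t ≡ 2 (mod 8).
    Then x = 16 + 17·2 = 50, valid modulo lcm(17, 8) = 136: x ≡ 50 (mod 136).
  Combine with x ≡ 3 (mod 7); new modulus lcm = 952.
    Write x = 50 + 136·t and substitute into x ≡ 3 (mod 7): 136·t ≡ 3 − 50 = -47 (mod 7).
    Reduce coefficients mod 7: 3·t ≡ 2 (mod 7).
    The inverse of 3 mod 7 is 5 (since 3·5 = 15 = 2·7 + 1), so t ≡ 5·2 = 10 ≡ 3 (mod 7).
    Then x = 50 + 136·3 = 458, valid modulo lcm(136, 7) = 952: x ≡ 458 (mod 952).
  Combine with x ≡ 4 (mod 5); new modulus lcm = 4760.
    Write x = 458 + 952·t and substitute into x ≡ 4 (mod 5): 952·t ≡ 4 − 458 = -454 (mod 5).
    Reduce coefficients mod 5: 2·t ≡ 1 (mod 5).
    The inverse of 2 mod 5 is 3 (since 2·3 = 6 = 1·5 + 1), so t ≡ 3·1 = 3 ≡ 3 (mod 5).
    Then x = 458 + 952·3 = 3314, valid modulo lcm(952, 5) = 4760: x ≡ 3314 (mod 4760).
Verify against each original: 3314 mod 17 = 16, 3314 mod 8 = 2, 3314 mod 7 = 3, 3314 mod 5 = 4.

x ≡ 3314 (mod 4760).


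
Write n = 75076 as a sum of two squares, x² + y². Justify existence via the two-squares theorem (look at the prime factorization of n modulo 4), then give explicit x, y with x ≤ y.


Step 1: Factor n = 75076 = 2^2 · 137^2.
Step 2: Check the mod-4 condition on each prime factor: 2 = 2 (special); 137 ≡ 1 (mod 4), exponent 2.
All primes ≡ 3 (mod 4) appear to even exponent (or don't appear), so by the two-squares theorem n IS expressible as a sum of two squares.
Step 3: Build a representation. Group n = k² · m with k = 2 and m = 137 · 137 = 18769 (a product of primes ≡ 1 (mod 4)); a representation of m scales to one of n via (k·x)² + (k·y)² = k²(x² + y²). Each prime p ≡ 1 (mod 4) is itself a sum of two squares; find a² by testing p − a² for a perfect square:
  137: 137 − 1² = 136, 137 − 2² = 133, 137 − 3² = 128, 137 − 4² = 121 = 11² ⇒ 137 = 4² + 11².
  Combine using the Brahmagupta–Fibonacci identity (a² + b²)(c² + d²) = (ac − bd)² + (ad + bc)² = (ac + bd)² + (ad − bc)²:
  137 · 137 = 18769: from (4² + 11²)(4² + 11²), take (4·4 − 11·11, 4·11 + 11·4) = (16 − 121, 44 + 44) = (-105, 88); dropping signs (only squares matter) gives (105, 88); check 105² + 88² = 11025 + 7744 = 18769 ✓.
  Scale by k = 2: (2·105, 2·88) = (210, 176).
Step 4: Order so x ≤ y and verify: 176² + 210² = 30976 + 44100 = 75076 = n. ✓

n = 75076 = 176² + 210² (one valid representation with x ≤ y).


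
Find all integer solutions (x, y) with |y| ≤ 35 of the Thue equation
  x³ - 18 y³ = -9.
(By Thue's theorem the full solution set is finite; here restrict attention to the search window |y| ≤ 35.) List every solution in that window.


The equation is x³ - 18y³ = -9. For fixed y, x³ = 18·y³ − 9, so a solution requires the RHS to be a perfect cube.
Strategy: iterate y from -35 to 35, compute RHS = 18·y³ − 9, and check whether it is a (positive or negative) perfect cube.
Check small values of y:
  y = 0: RHS = -9 is not a perfect cube.
  y = 1: RHS = 9 is not a perfect cube.
  y = -1: RHS = -27 = (-3)³ ⇒ x = -3 works.
  y = 2: RHS = 135 is not a perfect cube.
  y = -2: RHS = -153 is not a perfect cube.
  y = 3: RHS = 477 is not a perfect cube.
  y = -3: RHS = -495 is not a perfect cube.
Continuing the search up to |y| = 35 finds no further solutions beyond those listed.
Collected solutions: (-3, -1).

Solutions (with |y| ≤ 35): (-3, -1).


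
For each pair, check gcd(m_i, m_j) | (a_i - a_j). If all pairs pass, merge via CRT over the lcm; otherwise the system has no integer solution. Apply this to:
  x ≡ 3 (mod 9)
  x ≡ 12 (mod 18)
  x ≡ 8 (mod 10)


Moduli 9, 18, 10 are not pairwise coprime, so CRT works modulo lcm(m_i) when all pairwise compatibility conditions hold.
Pairwise compatibility: gcd(m_i, m_j) must divide a_i - a_j for every pair.
Merge one congruence at a time:
  Start: x ≡ 3 (mod 9).
  Combine with x ≡ 12 (mod 18): gcd(9, 18) = 9; 12 - 3 = 9, which IS divisible by 9, so compatible.
    Write x = 3 + 9·t and substitute into x ≡ 12 (mod 18): 9·t ≡ 12 − 3 = 9 (mod 18).
    Divide the congruence (and modulus) by g = 9: 1·t ≡ 1 (mod 2).
    So t ≡ 1 (mod 2).
    Then x = 3 + 9·1 = 12, valid modulo lcm(9, 18) = 18: x ≡ 12 (mod 18).
  Combine with x ≡ 8 (mod 10): gcd(18, 10) = 2; 8 - 12 = -4, which IS divisible by 2, so compatible.
    Write x = 12 + 18·t and substitute into x ≡ 8 (mod 10): 18·t ≡ 8 − 12 = -4 (mod 10).
    Divide the congruence (and modulus) by g = 2: 9·t ≡ -2 (mod 5).
    Reduce coefficients mod 5: 4·t ≡ 3 (mod 5).
    The inverse of 4 mod 5 is 4 (since 4·4 = 16 = 3·5 + 1), so t ≡ 4·3 = 12 ≡ 2 (mod 5).
    Then x = 12 + 18·2 = 48, valid modulo lcm(18, 10) = 90: x ≡ 48 (mod 90).
Verify: 48 mod 9 = 3, 48 mod 18 = 12, 48 mod 10 = 8.

x ≡ 48 (mod 90).


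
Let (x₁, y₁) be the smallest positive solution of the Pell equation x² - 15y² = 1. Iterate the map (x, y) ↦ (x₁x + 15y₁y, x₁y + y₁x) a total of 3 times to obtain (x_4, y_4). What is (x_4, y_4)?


Step 1: Find the fundamental solution (x₁, y₁) of x² - 15y² = 1.
  Expand √15 as a continued fraction. a₀ = ⌊√15⌋ = 3; iterate m_{k+1} = d_k·a_k − m_k, d_{k+1} = (15 − m_{k+1}²)/d_k, a_{k+1} = ⌊(a₀ + m_{k+1})/d_{k+1}⌋ (starting m₀ = 0, d₀ = 1), with convergents p_k = a_k·p_{k-1} + p_{k-2}, q_k = a_k·q_{k-1} + q_{k-2} (p₋₁ = 1, q₋₁ = 0):
  k = 0: a₀ = 3; p₀/q₀ = 3/1; p₀² − 15·q₀² = 9 − 15 = -6.
  k = 1: m = 3, d = 6, a = ⌊(3 + 3)/6⌋ = 1; p/q = (1·3 + 1)/(1·1 + 0) = 4/1; p² − 15·q² = 16 − 15 = 1.
  The first convergent with p² − 15·q² = 1 gives the fundamental solution (x₁, y₁) = (4, 1).
Step 2: Apply the recurrence (x_{n+1}, y_{n+1}) = (x₁x_n + 15y₁y_n, x₁y_n + y₁x_n) repeatedly.
  From (x_1, y_1) = (4, 1): x_2 = 4·4 + 15·1·1 = 31; y_2 = 4·1 + 1·4 = 8.
  From (x_2, y_2) = (31, 8): x_3 = 4·31 + 15·1·8 = 244; y_3 = 4·8 + 1·31 = 63.
  From (x_3, y_3) = (244, 63): x_4 = 4·244 + 15·1·63 = 1921; y_4 = 4·63 + 1·244 = 496.
Step 3: Verify x_4² - 15·y_4² = 3690241 - 3690240 = 1 (should be 1). ✓

(x_1, y_1) = (4, 1); (x_4, y_4) = (1921, 496).


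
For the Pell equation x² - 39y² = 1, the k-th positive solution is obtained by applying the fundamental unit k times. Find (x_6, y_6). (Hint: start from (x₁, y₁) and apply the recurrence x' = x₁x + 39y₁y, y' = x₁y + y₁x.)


Step 1: Find the fundamental solution (x₁, y₁) of x² - 39y² = 1.
  Expand √39 as a continued fraction. a₀ = ⌊√39⌋ = 6; iterate m_{k+1} = d_k·a_k − m_k, d_{k+1} = (39 − m_{k+1}²)/d_k, a_{k+1} = ⌊(a₀ + m_{k+1})/d_{k+1}⌋ (starting m₀ = 0, d₀ = 1), with convergents p_k = a_k·p_{k-1} + p_{k-2}, q_k = a_k·q_{k-1} + q_{k-2} (p₋₁ = 1, q₋₁ = 0):
  k = 0: a₀ = 6; p₀/q₀ = 6/1; p₀² − 39·q₀² = 36 − 39 = -3.
  k = 1: m = 6, d = 3, a = ⌊(6 + 6)/3⌋ = 4; p/q = (4·6 + 1)/(4·1 + 0) = 25/4; p² − 39·q² = 625 − 624 = 1.
  The first convergent with p² − 39·q² = 1 gives the fundamental solution (x₁, y₁) = (25, 4).
Step 2: Apply the recurrence (x_{n+1}, y_{n+1}) = (x₁x_n + 39y₁y_n, x₁y_n + y₁x_n) repeatedly.
  From (x_1, y_1) = (25, 4): x_2 = 25·25 + 39·4·4 = 1249; y_2 = 25·4 + 4·25 = 200.
  From (x_2, y_2) = (1249, 200): x_3 = 25·1249 + 39·4·200 = 62425; y_3 = 25·200 + 4·1249 = 9996.
  From (x_3, y_3) = (62425, 9996): x_4 = 25·62425 + 39·4·9996 = 3120001; y_4 = 25·9996 + 4·62425 = 499600.
  From (x_4, y_4) = (3120001, 499600): x_5 = 25·3120001 + 39·4·499600 = 155937625; y_5 = 25·499600 + 4·3120001 = 24970004.
  From (x_5, y_5) = (155937625, 24970004): x_6 = 25·155937625 + 39·4·24970004 = 7793761249; y_6 = 25·24970004 + 4·155937625 = 1248000600.
Step 3: Verify x_6² - 39·y_6² = 60742714406414040001 - 60742714406414040000 = 1 (should be 1). ✓

(x_1, y_1) = (25, 4); (x_6, y_6) = (7793761249, 1248000600).


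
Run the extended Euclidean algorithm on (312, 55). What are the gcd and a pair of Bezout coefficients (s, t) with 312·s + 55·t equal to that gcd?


Euclidean algorithm on (312, 55) — divide until remainder is 0:
  312 = 5 · 55 + 37
  55 = 1 · 37 + 18
  37 = 2 · 18 + 1
  18 = 18 · 1 + 0
gcd(312, 55) = 1.
Track Bezout coefficients alongside the remainders: start with r₀ = 312 = a·1 + b·0 (s = 1, t = 0) and r₁ = 55 = a·0 + b·1 (s = 0, t = 1); each new remainder r_{k+1} = r_{k-1} − q_k·r_k inherits s_{k+1} = s_{k-1} − q_k·s_k, t_{k+1} = t_{k-1} − q_k·t_k, so r_k = a·s_k + b·t_k at every step:
  q = 5: r = 37, s = 1 − 5·0 = 1, t = 0 − 5·1 = -5  (check: 312·1 + 55·(-5) = 37)
  q = 1: r = 18, s = 0 − 1·1 = -1, t = 1 − 1·(-5) = 6  (check: 312·(-1) + 55·6 = 18)
  q = 2: r = 1, s = 1 − 2·(-1) = 3, t = -5 − 2·6 = -17  (check: 312·3 + 55·(-17) = 1)
The row with r = 1 (the gcd) gives the Bezout coefficients s = 3, t = -17.
Result: 312 · (3) + 55 · (-17) = 1.

gcd(312, 55) = 1; s = 3, t = -17 (check: 312·3 + 55·(-17) = 1).


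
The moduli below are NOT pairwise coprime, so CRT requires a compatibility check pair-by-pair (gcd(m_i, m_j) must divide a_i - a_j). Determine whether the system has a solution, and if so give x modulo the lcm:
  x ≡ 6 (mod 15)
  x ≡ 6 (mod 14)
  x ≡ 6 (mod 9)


Moduli 15, 14, 9 are not pairwise coprime, so CRT works modulo lcm(m_i) when all pairwise compatibility conditions hold.
Pairwise compatibility: gcd(m_i, m_j) must divide a_i - a_j for every pair.
Merge one congruence at a time:
  Start: x ≡ 6 (mod 15).
  Combine with x ≡ 6 (mod 14): gcd(15, 14) = 1; 6 - 6 = 0, which IS divisible by 1, so compatible.
    Write x = 6 + 15·t and substitute into x ≡ 6 (mod 14): 15·t ≡ 6 − 6 = 0 (mod 14).
    Reduce coefficients mod 14: 1·t ≡ 0 (mod 14).
    So t ≡ 0 (mod 14).
    Then x = 6 + 15·0 = 6, valid modulo lcm(15, 14) = 210: x ≡ 6 (mod 210).
  Combine with x ≡ 6 (mod 9): gcd(210, 9) = 3; 6 - 6 = 0, which IS divisible by 3, so compatible.
    Write x = 6 + 210·t and substitute into x ≡ 6 (mod 9): 210·t ≡ 6 − 6 = 0 (mod 9).
    Divide the congruence (and modulus) by g = 3: 70·t ≡ 0 (mod 3).
    Reduce coefficients mod 3: 1·t ≡ 0 (mod 3).
    So t ≡ 0 (mod 3).
    Then x = 6 + 210·0 = 6, valid modulo lcm(210, 9) = 630: x ≡ 6 (mod 630).
Verify: 6 mod 15 = 6, 6 mod 14 = 6, 6 mod 9 = 6.

x ≡ 6 (mod 630).


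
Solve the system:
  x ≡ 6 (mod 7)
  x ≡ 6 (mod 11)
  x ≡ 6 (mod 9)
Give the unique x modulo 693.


Moduli 7, 11, 9 are pairwise coprime; by CRT there is a unique solution modulo M = 7 · 11 · 9 = 693.
Solve pairwise, accumulating the modulus:
  Start with x ≡ 6 (mod 7).
  Combine with x ≡ 6 (mod 11): since gcd(7, 11) = 1, we get a unique residue mod 77.
    Write x = 6 + 7·t and substitute into x ≡ 6 (mod 11): 7·t ≡ 6 − 6 = 0 (mod 11).
    The inverse of 7 mod 11 is 8 (since 7·8 = 56 = 5·11 + 1), so t ≡ 8·0 = 0 ≡ 0 (mod 11).
    Then x = 6 + 7·0 = 6, valid modulo lcm(7, 11) = 77: x ≡ 6 (mod 77).
  Combine with x ≡ 6 (mod 9): since gcd(77, 9) = 1, we get a unique residue mod 693.
    Write x = 6 + 77·t and substitute into x ≡ 6 (mod 9): 77·t ≡ 6 − 6 = 0 (mod 9).
    Reduce coefficients mod 9: 5·t ≡ 0 (mod 9).
    The inverse of 5 mod 9 is 2 (since 5·2 = 10 = 1·9 + 1), so t ≡ 2·0 = 0 ≡ 0 (mod 9).
    Then x = 6 + 77·0 = 6, valid modulo lcm(77, 9) = 693: x ≡ 6 (mod 693).
Verify: 6 mod 7 = 6 ✓, 6 mod 11 = 6 ✓, 6 mod 9 = 6 ✓.

x ≡ 6 (mod 693).


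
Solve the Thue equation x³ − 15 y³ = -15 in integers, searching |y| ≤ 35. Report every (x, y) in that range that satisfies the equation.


The equation is x³ - 15y³ = -15. For fixed y, x³ = 15·y³ − 15, so a solution requires the RHS to be a perfect cube.
Strategy: iterate y from -35 to 35, compute RHS = 15·y³ − 15, and check whether it is a (positive or negative) perfect cube.
Check small values of y:
  y = 0: RHS = -15 is not a perfect cube.
  y = 1: RHS = 0 = (0)³ ⇒ x = 0 works.
  y = -1: RHS = -30 is not a perfect cube.
  y = 2: RHS = 105 is not a perfect cube.
  y = -2: RHS = -135 is not a perfect cube.
  y = 3: RHS = 390 is not a perfect cube.
  y = -3: RHS = -420 is not a perfect cube.
Continuing the search up to |y| = 35 finds no further solutions beyond those listed.
Collected solutions: (0, 1).

Solutions (with |y| ≤ 35): (0, 1).


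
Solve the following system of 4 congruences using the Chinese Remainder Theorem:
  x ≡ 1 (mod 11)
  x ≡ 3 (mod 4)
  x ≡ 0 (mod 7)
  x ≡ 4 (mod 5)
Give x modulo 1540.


Product of moduli M = 11 · 4 · 7 · 5 = 1540.
Merge one congruence at a time:
  Start: x ≡ 1 (mod 11).
  Combine with x ≡ 3 (mod 4); new modulus lcm = 44.
    Write x = 1 + 11·t and substitute into x ≡ 3 (mod 4): 11·t ≡ 3 − 1 = 2 (mod 4).
    Reduce coefficients mod 4: 3·t ≡ 2 (mod 4).
    The inverse of 3 mod 4 is 3 (since 3·3 = 9 = 2·4 + 1), so t ≡ 3·2 = 6 ≡ 2 (mod 4).
    Then x = 1 + 11·2 = 23, valid modulo lcm(11, 4) = 44: x ≡ 23 (mod 44).
  Combine with x ≡ 0 (mod 7); new modulus lcm = 308.
    Write x = 23 + 44·t and substitute into x ≡ 0 (mod 7): 44·t ≡ 0 − 23 = -23 (mod 7).
    Reduce coefficients mod 7: 2·t ≡ 5 (mod 7).
    The inverse of 2 mod 7 is 4 (since 2·4 = 8 = 1·7 + 1), so t ≡ 4·5 = 20 ≡ 6 (mod 7).
    Then x = 23 + 44·6 = 287, valid modulo lcm(44, 7) = 308: x ≡ 287 (mod 308).
  Combine with x ≡ 4 (mod 5); new modulus lcm = 1540.
    Write x = 287 + 308·t and substitute into x ≡ 4 (mod 5): 308·t ≡ 4 − 287 = -283 (mod 5).
    Reduce coefficients mod 5: 3·t ≡ 2 (mod 5).
    The inverse of 3 mod 5 is 2 (since 3·2 = 6 = 1·5 + 1), so t ≡ 2·2 = 4 ≡ 4 (mod 5).
    Then x = 287 + 308·4 = 1519, valid modulo lcm(308, 5) = 1540: x ≡ 1519 (mod 1540).
Verify against each original: 1519 mod 11 = 1, 1519 mod 4 = 3, 1519 mod 7 = 0, 1519 mod 5 = 4.

x ≡ 1519 (mod 1540).


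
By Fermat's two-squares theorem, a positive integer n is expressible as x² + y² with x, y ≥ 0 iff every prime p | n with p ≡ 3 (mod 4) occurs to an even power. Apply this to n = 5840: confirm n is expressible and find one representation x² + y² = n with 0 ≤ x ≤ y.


Step 1: Factor n = 5840 = 2^4 · 5 · 73.
Step 2: Check the mod-4 condition on each prime factor: 2 = 2 (special); 5 ≡ 1 (mod 4), exponent 1; 73 ≡ 1 (mod 4), exponent 1.
All primes ≡ 3 (mod 4) appear to even exponent (or don't appear), so by the two-squares theorem n IS expressible as a sum of two squares.
Step 3: Build a representation. Group n = k² · m with k = 4 and m = 5 · 73 = 365 (a product of primes ≡ 1 (mod 4)); a representation of m scales to one of n via (k·x)² + (k·y)² = k²(x² + y²). Each prime p ≡ 1 (mod 4) is itself a sum of two squares; find a² by testing p − a² for a perfect square:
  5: 5 − 1² = 4 = 2² ⇒ 5 = 1² + 2².
  73: 73 − 1² = 72, 73 − 2² = 69, 73 − 3² = 64 = 8² ⇒ 73 = 3² + 8².
  Combine using the Brahmagupta–Fibonacci identity (a² + b²)(c² + d²) = (ac − bd)² + (ad + bc)² = (ac + bd)² + (ad − bc)²:
  5 · 73 = 365: from (1² + 2²)(3² + 8²), take (1·3 − 2·8, 1·8 + 2·3) = (3 − 16, 8 + 6) = (-13, 14); dropping signs (only squares matter) gives (13, 14); check 13² + 14² = 169 + 196 = 365 ✓.
  Scale by k = 4: (4·13, 4·14) = (52, 56).
Step 4: Order so x ≤ y and verify: 52² + 56² = 2704 + 3136 = 5840 = n. ✓

n = 5840 = 52² + 56² (one valid representation with x ≤ y).


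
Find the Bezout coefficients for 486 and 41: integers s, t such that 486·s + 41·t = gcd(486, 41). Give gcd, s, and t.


Euclidean algorithm on (486, 41) — divide until remainder is 0:
  486 = 11 · 41 + 35
  41 = 1 · 35 + 6
  35 = 5 · 6 + 5
  6 = 1 · 5 + 1
  5 = 5 · 1 + 0
gcd(486, 41) = 1.
Track Bezout coefficients alongside the remainders: start with r₀ = 486 = a·1 + b·0 (s = 1, t = 0) and r₁ = 41 = a·0 + b·1 (s = 0, t = 1); each new remainder r_{k+1} = r_{k-1} − q_k·r_k inherits s_{k+1} = s_{k-1} − q_k·s_k, t_{k+1} = t_{k-1} − q_k·t_k, so r_k = a·s_k + b·t_k at every step:
  q = 11: r = 35, s = 1 − 11·0 = 1, t = 0 − 11·1 = -11  (check: 486·1 + 41·(-11) = 35)
  q = 1: r = 6, s = 0 − 1·1 = -1, t = 1 − 1·(-11) = 12  (check: 486·(-1) + 41·12 = 6)
  q = 5: r = 5, s = 1 − 5·(-1) = 6, t = -11 − 5·12 = -71  (check: 486·6 + 41·(-71) = 5)
  q = 1: r = 1, s = -1 − 1·6 = -7, t = 12 − 1·(-71) = 83  (check: 486·(-7) + 41·83 = 1)
The row with r = 1 (the gcd) gives the Bezout coefficients s = -7, t = 83.
Result: 486 · (-7) + 41 · (83) = 1.

gcd(486, 41) = 1; s = -7, t = 83 (check: 486·(-7) + 41·83 = 1).
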